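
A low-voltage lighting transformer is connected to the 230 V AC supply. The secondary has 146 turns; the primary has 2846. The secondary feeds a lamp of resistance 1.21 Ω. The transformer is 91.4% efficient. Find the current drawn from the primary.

I_p ≈ 0.547 A

V_s = 230 × 146/2846 = 11.799 V.
I_s = V_s/R = 11.799/1.21 = 9.7513 A.
P_out = V_s I_s = 11.799 × 9.7513 = 115.06 W.
P_in = P_out/η = 115.06/0.914 = 125.88 W.
I_p = P_in/V_p = 125.88/230 = 0.547 A.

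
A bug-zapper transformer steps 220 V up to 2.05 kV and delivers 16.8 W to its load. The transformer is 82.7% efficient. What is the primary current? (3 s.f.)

I_p ≈ 0.0923 A

P_in = P_out/η = 16.8/0.827 = 20.314 W.
I_p = P_in/V_p = 20.314/220 = 0.0923 A.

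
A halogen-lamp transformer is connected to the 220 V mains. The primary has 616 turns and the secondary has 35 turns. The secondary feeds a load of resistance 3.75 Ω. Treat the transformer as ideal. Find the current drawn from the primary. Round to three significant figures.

V_s = V_p × N_s/N_p = 220 × 35/616 = 12.500 V.
I_s = V_s/R = 12.500/3.75 = 3.3333 A.
For an ideal transformer I_p N_p = I_s N_s, so I_p = 3.3333 × 35/616 = 0.189 A.

I_p ≈ 0.189 A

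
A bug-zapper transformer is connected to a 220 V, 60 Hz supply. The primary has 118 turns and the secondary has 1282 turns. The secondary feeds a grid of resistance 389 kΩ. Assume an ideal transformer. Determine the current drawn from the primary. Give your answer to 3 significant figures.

V_s = V_p × N_s/N_p = 220 × 1282/118 = 2390.2 V.
I_s = V_s/R = 2390.2/389000 = 0.0061444 A.
For an ideal transformer I_p N_p = I_s N_s, so I_p = 0.0061444 × 1282/118 = 0.0668 A.

I_p ≈ 0.0668 A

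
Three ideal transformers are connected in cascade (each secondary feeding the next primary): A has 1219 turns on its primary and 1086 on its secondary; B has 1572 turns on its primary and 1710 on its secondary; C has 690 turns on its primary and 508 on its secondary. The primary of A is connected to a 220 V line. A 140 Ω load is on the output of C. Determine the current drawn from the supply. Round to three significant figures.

Secondary of A: V = 220.00 × 1086/1219 = 196.00 V.
Secondary of B: V = 196.00 × 1710/1572 = 213.20 V.
Secondary of C: V = 213.20 × 508/690 = 156.97 V.
I_load = 156.97/140 = 1.1212 A, so P_out = 156.97 × 1.1212 = 175.99 W.
All ideal ⇒ P_in = P_out, so I_supply = 175.99/220 = 0.800 A.

I_supply ≈ 0.800 A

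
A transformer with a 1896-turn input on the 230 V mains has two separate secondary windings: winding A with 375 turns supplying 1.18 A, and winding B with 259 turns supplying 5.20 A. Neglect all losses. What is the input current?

V_A = 230 × 375/1896 = 45.491 V; V_B = 230 × 259/1896 = 31.419 V.
P_out = V_A I_A + V_B I_B = 45.491×1.18 + 31.419×5.20 = 53.679 + 163.38 = 217.06 W.
Ideal ⇒ P_in = P_out, so I_in = P_out/V_in = 217.06/230 = 0.944 A.

I_in ≈ 0.944 A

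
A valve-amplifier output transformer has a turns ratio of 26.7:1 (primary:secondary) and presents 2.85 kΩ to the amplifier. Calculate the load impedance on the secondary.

Z_s = Z_p/(N_p/N_s)² = 2850/26.7² = 4.00 Ω.

Z_s ≈ 4.00 Ω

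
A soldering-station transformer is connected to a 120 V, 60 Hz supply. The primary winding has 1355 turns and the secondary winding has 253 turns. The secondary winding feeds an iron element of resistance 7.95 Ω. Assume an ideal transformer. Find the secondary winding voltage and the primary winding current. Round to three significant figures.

V_s = V_p × N_s/N_p = 120 × 253/1355 = 22.406 V.
I_s = V_s/R = 22.406/7.95 = 2.8184 A.
I_p = I_s × N_s/N_p = 2.8184 × 253/1355 = 0.526 A.

V_s ≈ 22.4 V, I_p ≈ 0.526 A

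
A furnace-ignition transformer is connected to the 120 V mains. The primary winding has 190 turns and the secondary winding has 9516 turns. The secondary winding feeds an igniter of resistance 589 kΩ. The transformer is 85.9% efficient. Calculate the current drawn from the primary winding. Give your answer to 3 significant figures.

V_s = 120 × 9516/190 = 6010.1 V.
I_s = V_s/R = 6010.1/589000 = 0.010204 A.
P_out = V_s I_s = 6010.1 × 0.010204 = 61.327 W.
P_in = P_out/η = 61.327/0.859 = 71.393 W.
I_p = P_in/V_p = 71.393/120 = 0.595 A.

I_p ≈ 0.595 A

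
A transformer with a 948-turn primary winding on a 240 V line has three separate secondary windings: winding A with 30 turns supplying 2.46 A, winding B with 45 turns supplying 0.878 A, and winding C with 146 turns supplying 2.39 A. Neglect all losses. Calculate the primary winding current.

V_A = 240 × 30/948 = 7.5949 V; V_B = 240 × 45/948 = 11.392 V; V_C = 240 × 146/948 = 36.962 V.
P_out = V_A I_A + V_B I_B + V_C I_C = 7.5949×2.46 + 11.392×0.878 + 36.962×2.39 = 18.684 + 10.003 + 88.339 = 117.03 W.
Ideal ⇒ P_in = P_out, so I_p = P_out/V_p = 117.03/240 = 0.488 A.

I_p ≈ 0.488 A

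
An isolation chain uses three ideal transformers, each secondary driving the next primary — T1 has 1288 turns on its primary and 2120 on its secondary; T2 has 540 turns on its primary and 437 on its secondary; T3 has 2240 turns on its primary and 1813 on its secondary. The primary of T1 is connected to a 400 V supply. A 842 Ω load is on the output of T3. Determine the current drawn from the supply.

After T1: V = 400.00 × 2120/1288 = 658.39 V.
After T2: V = 658.39 × 437/540 = 532.80 V.
After T3: V = 532.80 × 1813/2240 = 431.24 V.
I_load = 431.24/842 = 0.51216 A, so P_out = 431.24 × 0.51216 = 220.86 W.
All ideal ⇒ P_in = P_out, so I_supply = 220.86/400 = 0.552 A.

I_supply ≈ 0.552 A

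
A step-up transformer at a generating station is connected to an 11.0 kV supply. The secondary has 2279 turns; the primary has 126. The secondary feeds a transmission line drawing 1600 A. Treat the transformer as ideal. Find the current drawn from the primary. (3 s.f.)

For an ideal transformer I_p N_p = I_s N_s, so I_p = 1600 × 2279/126 = 28900 A.

I_p ≈ 28900 A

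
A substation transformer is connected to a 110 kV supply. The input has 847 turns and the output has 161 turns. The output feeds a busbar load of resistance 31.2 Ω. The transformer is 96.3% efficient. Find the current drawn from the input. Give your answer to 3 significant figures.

I_in ≈ 132 A

V_out = 110000 × 161/847 = 20909 V.
I_out = V_out/R = 20909/31.2 = 670.16 A.
P_out = V_out I_out = 20909 × 670.16 = 1.4013×10^7 W.
P_in = P_out/η = 1.4013×10^7/0.963 = 1.4551×10^7 W.
I_in = P_in/V_in = 1.4551×10^7/110000 = 132 A.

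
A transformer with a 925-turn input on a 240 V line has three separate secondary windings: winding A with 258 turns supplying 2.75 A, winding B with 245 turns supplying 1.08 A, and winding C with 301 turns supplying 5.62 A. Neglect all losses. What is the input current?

I_in ≈ 2.88 A

V_A = 240 × 258/925 = 66.941 V; V_B = 240 × 245/925 = 63.568 V; V_C = 240 × 301/925 = 78.097 V.
P_out = V_A I_A + V_B I_B + V_C I_C = 66.941×2.75 + 63.568×1.08 + 78.097×5.62 = 184.09 + 68.653 + 438.91 = 691.65 W.
Ideal ⇒ P_in = P_out, so I_in = P_out/V_in = 691.65/240 = 2.88 A.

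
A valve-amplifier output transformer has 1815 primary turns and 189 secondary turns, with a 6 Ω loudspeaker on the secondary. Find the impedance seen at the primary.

Z_p ≈ 553 Ω

Z_p = (N_p/N_s)² × Z_s = (1815/189)² × 6 = 553 Ω.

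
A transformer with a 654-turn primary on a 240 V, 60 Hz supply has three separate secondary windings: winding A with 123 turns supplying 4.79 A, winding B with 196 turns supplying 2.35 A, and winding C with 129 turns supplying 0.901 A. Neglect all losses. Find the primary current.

I_p ≈ 1.78 A

V_A = 240 × 123/654 = 45.138 V; V_B = 240 × 196/654 = 71.927 V; V_C = 240 × 129/654 = 47.339 V.
P_out = V_A I_A + V_B I_B + V_C I_C = 45.138×4.79 + 71.927×2.35 + 47.339×0.901 = 216.21 + 169.03 + 42.653 = 427.89 W.
Ideal ⇒ P_in = P_out, so I_p = P_out/V_p = 427.89/240 = 1.78 A.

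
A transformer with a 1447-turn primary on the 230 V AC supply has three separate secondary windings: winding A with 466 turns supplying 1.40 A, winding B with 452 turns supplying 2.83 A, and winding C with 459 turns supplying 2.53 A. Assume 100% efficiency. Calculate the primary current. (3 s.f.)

V_A = 230 × 466/1447 = 74.070 V; V_B = 230 × 452/1447 = 71.845 V; V_C = 230 × 459/1447 = 72.958 V.
P_out = V_A I_A + V_B I_B + V_C I_C = 74.070×1.40 + 71.845×2.83 + 72.958×2.53 = 103.70 + 203.32 + 184.58 = 491.60 W.
Ideal ⇒ P_in = P_out, so I_p = P_out/V_p = 491.60/230 = 2.14 A.

I_p ≈ 2.14 A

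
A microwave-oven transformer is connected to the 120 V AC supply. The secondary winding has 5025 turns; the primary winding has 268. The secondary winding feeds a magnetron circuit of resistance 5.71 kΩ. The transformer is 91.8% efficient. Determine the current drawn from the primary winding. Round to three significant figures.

V_s = 120 × 5025/268 = 2250.0 V.
I_s = V_s/R = 2250.0/5710 = 0.39405 A.
P_out = V_s I_s = 2250.0 × 0.39405 = 886.60 W.
P_in = P_out/η = 886.60/0.918 = 965.80 W.
I_p = P_in/V_p = 965.80/120 = 8.05 A.

I_p ≈ 8.05 A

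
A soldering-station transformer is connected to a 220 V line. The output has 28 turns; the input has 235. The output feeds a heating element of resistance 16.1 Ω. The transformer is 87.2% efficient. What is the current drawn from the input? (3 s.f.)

I_in ≈ 0.222 A

V_out = 220 × 28/235 = 26.213 V.
I_out = V_out/R = 26.213/16.1 = 1.6281 A.
P_out = V_out I_out = 26.213 × 1.6281 = 42.678 W.
P_in = P_out/η = 42.678/0.872 = 48.942 W.
I_in = P_in/V_in = 48.942/220 = 0.222 A.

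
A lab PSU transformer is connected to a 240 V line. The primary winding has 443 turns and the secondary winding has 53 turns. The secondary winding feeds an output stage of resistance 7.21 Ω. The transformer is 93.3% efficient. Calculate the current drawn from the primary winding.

I_p ≈ 0.511 A

V_s = 240 × 53/443 = 28.713 V.
I_s = V_s/R = 28.713/7.21 = 3.9824 A.
P_out = V_s I_s = 28.713 × 3.9824 = 114.35 W.
P_in = P_out/η = 114.35/0.933 = 122.56 W.
I_p = P_in/V_p = 122.56/240 = 0.511 A.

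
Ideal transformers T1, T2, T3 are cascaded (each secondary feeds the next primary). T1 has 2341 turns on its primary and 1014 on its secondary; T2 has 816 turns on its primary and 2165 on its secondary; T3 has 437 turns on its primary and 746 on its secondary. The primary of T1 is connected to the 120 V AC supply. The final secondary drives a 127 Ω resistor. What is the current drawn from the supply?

I_supply ≈ 3.64 A

After T1: V = 120.00 × 1014/2341 = 51.978 V.
After T2: V = 51.978 × 2165/816 = 137.91 V.
After T3: V = 137.91 × 746/437 = 235.42 V.
I_load = 235.42/127 = 1.8537 A, so P_out = 235.42 × 1.8537 = 436.40 W.
All ideal ⇒ P_in = P_out, so I_supply = 436.40/120 = 3.64 A.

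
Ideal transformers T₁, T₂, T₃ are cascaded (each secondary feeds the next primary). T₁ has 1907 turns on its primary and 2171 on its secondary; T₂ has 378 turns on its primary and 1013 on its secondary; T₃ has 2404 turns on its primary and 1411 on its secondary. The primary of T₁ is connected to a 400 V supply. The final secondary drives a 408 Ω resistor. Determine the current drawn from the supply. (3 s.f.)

After T₁: V = 400.00 × 2171/1907 = 455.37 V.
After T₂: V = 455.37 × 1013/378 = 1220.4 V.
After T₃: V = 1220.4 × 1411/2404 = 716.27 V.
I_load = 716.27/408 = 1.7556 A, so P_out = 716.27 × 1.7556 = 1257.5 W.
All ideal ⇒ P_in = P_out, so I_supply = 1257.5/400 = 3.14 A.

I_supply ≈ 3.14 A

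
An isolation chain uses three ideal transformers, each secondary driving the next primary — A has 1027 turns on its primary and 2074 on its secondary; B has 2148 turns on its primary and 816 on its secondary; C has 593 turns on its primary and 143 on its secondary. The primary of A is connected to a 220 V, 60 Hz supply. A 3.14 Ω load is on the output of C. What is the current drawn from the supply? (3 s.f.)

I_supply ≈ 2.40 A

Secondary of A: V = 220.00 × 2074/1027 = 444.28 V.
Secondary of B: V = 444.28 × 816/2148 = 168.78 V.
Secondary of C: V = 168.78 × 143/593 = 40.700 V.
I_load = 40.700/3.14 = 12.962 A, so P_out = 40.700 × 12.962 = 527.55 W.
All ideal ⇒ P_in = P_out, so I_supply = 527.55/220 = 2.40 A.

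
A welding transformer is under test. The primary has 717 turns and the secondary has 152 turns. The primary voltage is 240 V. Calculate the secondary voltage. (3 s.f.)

V_s ≈ 50.9 V

V_s/V_p = N_s/N_p, so V_s = 240 × 152/717 = 50.9 V.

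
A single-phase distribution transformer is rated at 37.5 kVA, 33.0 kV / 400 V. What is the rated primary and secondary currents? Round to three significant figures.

I_p ≈ 1.14 A, I_s ≈ 93.8 A

I_p = S/V_p = 37500/33000 = 1.14 A.
I_s = S/V_s = 37500/400 = 93.8 A.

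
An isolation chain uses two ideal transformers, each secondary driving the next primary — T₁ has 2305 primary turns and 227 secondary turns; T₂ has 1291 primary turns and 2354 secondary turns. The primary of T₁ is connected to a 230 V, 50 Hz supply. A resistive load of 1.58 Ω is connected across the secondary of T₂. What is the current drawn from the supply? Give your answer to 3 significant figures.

I_supply ≈ 4.69 A

Secondary of T₁: V = 230.00 × 227/2305 = 22.651 V.
Secondary of T₂: V = 22.651 × 2354/1291 = 41.301 V.
I_load = 41.301/1.58 = 26.140 A, so P_out = 41.301 × 26.140 = 1079.6 W.
All ideal ⇒ P_in = P_out, so I_supply = 1079.6/230 = 4.69 A.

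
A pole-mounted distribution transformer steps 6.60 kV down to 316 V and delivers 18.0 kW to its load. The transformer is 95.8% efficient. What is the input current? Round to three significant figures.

P_in = P_out/η = 18000/0.958 = 18789 W.
I_in = P_in/V_in = 18789/6600 = 2.85 A.

I_in ≈ 2.85 A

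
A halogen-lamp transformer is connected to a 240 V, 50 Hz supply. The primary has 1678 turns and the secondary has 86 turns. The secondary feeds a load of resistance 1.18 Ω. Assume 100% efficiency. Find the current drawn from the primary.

I_p ≈ 0.534 A

V_s = V_p × N_s/N_p = 240 × 86/1678 = 12.300 V.
I_s = V_s/R = 12.300/1.18 = 10.424 A.
For an ideal transformer I_p N_p = I_s N_s, so I_p = 10.424 × 86/1678 = 0.534 A.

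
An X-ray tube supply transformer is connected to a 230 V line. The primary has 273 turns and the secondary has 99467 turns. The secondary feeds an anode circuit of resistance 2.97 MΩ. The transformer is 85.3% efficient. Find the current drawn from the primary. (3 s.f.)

I_p ≈ 12.1 A

V_s = 230 × 99467/273 = 83800 V.
I_s = V_s/R = 83800/(2.97×10^6) = 0.028216 A.
P_out = V_s I_s = 83800 × 0.028216 = 2364.5 W.
P_in = P_out/η = 2364.5/0.853 = 2771.9 W.
I_p = P_in/V_p = 2771.9/230 = 12.1 A.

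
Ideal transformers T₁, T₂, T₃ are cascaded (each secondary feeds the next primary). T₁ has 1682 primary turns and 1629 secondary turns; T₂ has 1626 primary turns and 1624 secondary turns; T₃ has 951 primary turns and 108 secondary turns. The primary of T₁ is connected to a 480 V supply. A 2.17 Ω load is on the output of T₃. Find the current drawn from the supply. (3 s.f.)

I_supply ≈ 2.67 A

After T₁: V = 480.00 × 1629/1682 = 464.88 V.
After T₂: V = 464.88 × 1624/1626 = 464.30 V.
After T₃: V = 464.30 × 108/951 = 52.728 V.
I_load = 52.728/2.17 = 24.299 A, so P_out = 52.728 × 24.299 = 1281.2 W.
All ideal ⇒ P_in = P_out, so I_supply = 1281.2/480 = 2.67 A.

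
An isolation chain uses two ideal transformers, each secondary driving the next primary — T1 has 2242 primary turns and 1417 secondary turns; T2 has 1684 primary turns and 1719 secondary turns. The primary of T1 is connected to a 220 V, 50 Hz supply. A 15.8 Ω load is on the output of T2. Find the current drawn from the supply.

Secondary of T1: V = 220.00 × 1417/2242 = 139.05 V.
Secondary of T2: V = 139.05 × 1719/1684 = 141.94 V.
I_load = 141.94/15.8 = 8.9833 A, so P_out = 141.94 × 8.9833 = 1275.0 W.
All ideal ⇒ P_in = P_out, so I_supply = 1275.0/220 = 5.80 A.

I_supply ≈ 5.80 A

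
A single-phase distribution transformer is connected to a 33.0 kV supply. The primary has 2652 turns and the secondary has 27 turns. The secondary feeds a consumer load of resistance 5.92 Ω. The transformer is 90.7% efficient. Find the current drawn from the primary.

I_p ≈ 0.637 A

V_s = 33000 × 27/2652 = 335.97 V.
I_s = V_s/R = 335.97/5.92 = 56.752 A.
P_out = V_s I_s = 335.97 × 56.752 = 19067 W.
P_in = P_out/η = 19067/0.907 = 21022 W.
I_p = P_in/V_p = 21022/33000 = 0.637 A.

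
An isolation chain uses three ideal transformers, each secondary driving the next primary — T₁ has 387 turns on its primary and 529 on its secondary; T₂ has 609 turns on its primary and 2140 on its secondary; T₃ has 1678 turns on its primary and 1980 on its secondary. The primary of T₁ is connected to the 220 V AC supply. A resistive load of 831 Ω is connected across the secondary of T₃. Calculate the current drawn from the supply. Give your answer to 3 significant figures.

I_supply ≈ 8.50 A

After T₁: V = 220.00 × 529/387 = 300.72 V.
After T₂: V = 300.72 × 2140/609 = 1056.7 V.
After T₃: V = 1056.7 × 1980/1678 = 1246.9 V.
I_load = 1246.9/831 = 1.5005 A, so P_out = 1246.9 × 1.5005 = 1871.0 W.
All ideal ⇒ P_in = P_out, so I_supply = 1871.0/220 = 8.50 A.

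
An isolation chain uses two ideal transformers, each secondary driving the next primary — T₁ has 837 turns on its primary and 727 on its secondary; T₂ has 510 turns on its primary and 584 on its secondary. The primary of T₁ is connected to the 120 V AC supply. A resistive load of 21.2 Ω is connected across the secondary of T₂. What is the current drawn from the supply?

After T₁: V = 120.00 × 727/837 = 104.23 V.
After T₂: V = 104.23 × 584/510 = 119.35 V.
I_load = 119.35/21.2 = 5.6299 A, so P_out = 119.35 × 5.6299 = 671.94 W.
All ideal ⇒ P_in = P_out, so I_supply = 671.94/120 = 5.60 A.

I_supply ≈ 5.60 A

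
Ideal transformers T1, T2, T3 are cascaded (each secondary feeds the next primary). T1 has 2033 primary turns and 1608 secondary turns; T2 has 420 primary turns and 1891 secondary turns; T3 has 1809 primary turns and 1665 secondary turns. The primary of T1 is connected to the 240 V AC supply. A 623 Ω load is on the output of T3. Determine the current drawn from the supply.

I_supply ≈ 4.14 A

Secondary of T1: V = 240.00 × 1608/2033 = 189.83 V.
Secondary of T2: V = 189.83 × 1891/420 = 854.68 V.
Secondary of T3: V = 854.68 × 1665/1809 = 786.64 V.
I_load = 786.64/623 = 1.2627 A, so P_out = 786.64 × 1.2627 = 993.27 W.
All ideal ⇒ P_in = P_out, so I_supply = 993.27/240 = 4.14 A.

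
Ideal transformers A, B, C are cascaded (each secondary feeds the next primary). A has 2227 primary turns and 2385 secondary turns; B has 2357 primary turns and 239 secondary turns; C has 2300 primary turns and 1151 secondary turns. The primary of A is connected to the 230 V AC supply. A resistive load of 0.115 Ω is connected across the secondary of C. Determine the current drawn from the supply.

I_supply ≈ 5.91 A

Secondary of A: V = 230.00 × 2385/2227 = 246.32 V.
Secondary of B: V = 246.32 × 239/2357 = 24.977 V.
Secondary of C: V = 24.977 × 1151/2300 = 12.499 V.
I_load = 12.499/0.115 = 108.69 A, so P_out = 12.499 × 108.69 = 1358.5 W.
All ideal ⇒ P_in = P_out, so I_supply = 1358.5/230 = 5.91 A.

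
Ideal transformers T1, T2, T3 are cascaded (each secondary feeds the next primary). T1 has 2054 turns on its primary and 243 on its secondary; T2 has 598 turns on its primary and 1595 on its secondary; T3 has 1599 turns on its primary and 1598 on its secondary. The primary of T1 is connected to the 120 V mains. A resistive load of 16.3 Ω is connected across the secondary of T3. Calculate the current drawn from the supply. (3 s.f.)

I_supply ≈ 0.732 A

After T1: V = 120.00 × 243/2054 = 14.197 V.
After T2: V = 14.197 × 1595/598 = 37.866 V.
After T3: V = 37.866 × 1598/1599 = 37.842 V.
I_load = 37.842/16.3 = 2.3216 A, so P_out = 37.842 × 2.3216 = 87.854 W.
All ideal ⇒ P_in = P_out, so I_supply = 87.854/120 = 0.732 A.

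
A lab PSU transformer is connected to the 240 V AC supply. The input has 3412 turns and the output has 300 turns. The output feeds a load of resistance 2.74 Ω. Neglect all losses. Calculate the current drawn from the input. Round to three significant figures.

V_out = V_in × N_out/N_in = 240 × 300/3412 = 21.102 V.
I_out = V_out/R = 21.102/2.74 = 7.7015 A.
For an ideal transformer I_in N_in = I_out N_out, so I_in = 7.7015 × 300/3412 = 0.677 A.

I_in ≈ 0.677 A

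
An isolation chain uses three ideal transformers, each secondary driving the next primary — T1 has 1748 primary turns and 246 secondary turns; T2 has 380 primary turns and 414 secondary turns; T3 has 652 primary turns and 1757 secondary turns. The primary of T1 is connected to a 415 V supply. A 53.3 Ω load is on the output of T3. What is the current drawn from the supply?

I_supply ≈ 1.33 A

After T1: V = 415.00 × 246/1748 = 58.404 V.
After T2: V = 58.404 × 414/380 = 63.630 V.
After T3: V = 63.630 × 1757/652 = 171.47 V.
I_load = 171.47/53.3 = 3.2170 A, so P_out = 171.47 × 3.2170 = 551.62 W.
All ideal ⇒ P_in = P_out, so I_supply = 551.62/415 = 1.33 A.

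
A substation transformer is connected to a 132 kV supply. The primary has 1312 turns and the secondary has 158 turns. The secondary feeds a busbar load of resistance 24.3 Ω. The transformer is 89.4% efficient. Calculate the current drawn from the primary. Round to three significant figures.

I_p ≈ 88.1 A

V_s = 132000 × 158/1312 = 15896 V.
I_s = V_s/R = 15896/24.3 = 654.17 A.
P_out = V_s I_s = 15896 × 654.17 = 1.0399×10^7 W.
P_in = P_out/η = 1.0399×10^7/0.894 = 1.1632×10^7 W.
I_p = P_in/V_p = 1.1632×10^7/132000 = 88.1 A.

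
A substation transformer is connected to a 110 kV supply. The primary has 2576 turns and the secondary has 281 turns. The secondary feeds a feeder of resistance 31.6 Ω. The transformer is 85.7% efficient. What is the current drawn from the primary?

I_p ≈ 48.3 A

V_s = 110000 × 281/2576 = 11999 V.
I_s = V_s/R = 11999/31.6 = 379.72 A.
P_out = V_s I_s = 11999 × 379.72 = 4.5564×10^6 W.
P_in = P_out/η = 4.5564×10^6/0.857 = 5.3167×10^6 W.
I_p = P_in/V_p = 5.3167×10^6/110000 = 48.3 A.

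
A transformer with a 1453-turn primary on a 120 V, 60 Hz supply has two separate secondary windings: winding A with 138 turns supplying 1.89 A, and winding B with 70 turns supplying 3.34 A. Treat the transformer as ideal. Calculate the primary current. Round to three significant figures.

I_p ≈ 0.340 A

V_A = 120 × 138/1453 = 11.397 V; V_B = 120 × 70/1453 = 5.7811 V.
P_out = V_A I_A + V_B I_B = 11.397×1.89 + 5.7811×3.34 = 21.541 + 19.309 = 40.850 W.
Ideal ⇒ P_in = P_out, so I_p = P_out/V_p = 40.850/120 = 0.340 A.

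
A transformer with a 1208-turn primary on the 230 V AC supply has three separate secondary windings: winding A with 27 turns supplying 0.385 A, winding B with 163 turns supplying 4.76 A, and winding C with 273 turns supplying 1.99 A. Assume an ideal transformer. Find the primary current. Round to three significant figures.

V_A = 230 × 27/1208 = 5.1407 V; V_B = 230 × 163/1208 = 31.035 V; V_C = 230 × 273/1208 = 51.978 V.
P_out = V_A I_A + V_B I_B + V_C I_C = 5.1407×0.385 + 31.035×4.76 + 51.978×1.99 = 1.9792 + 147.73 + 103.44 = 253.14 W.
Ideal ⇒ P_in = P_out, so I_p = P_out/V_p = 253.14/230 = 1.10 A.

I_p ≈ 1.10 A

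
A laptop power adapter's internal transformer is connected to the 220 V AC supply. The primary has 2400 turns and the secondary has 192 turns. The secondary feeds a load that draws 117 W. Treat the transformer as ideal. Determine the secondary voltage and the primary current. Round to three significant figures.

V_s = V_p × N_s/N_p = 220 × 192/2400 = 17.600 V.
I_s = P/V_s = 117/17.600 = 6.6477 A.
I_p = I_s × N_s/N_p = 6.6477 × 192/2400 = 0.532 A.

V_s ≈ 17.6 V, I_p ≈ 0.532 A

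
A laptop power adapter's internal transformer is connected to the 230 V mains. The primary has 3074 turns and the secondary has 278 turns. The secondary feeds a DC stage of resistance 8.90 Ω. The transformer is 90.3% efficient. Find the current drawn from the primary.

V_s = 230 × 278/3074 = 20.800 V.
I_s = V_s/R = 20.800/8.90 = 2.3371 A.
P_out = V_s I_s = 20.800 × 2.3371 = 48.612 W.
P_in = P_out/η = 48.612/0.903 = 53.834 W.
I_p = P_in/V_p = 53.834/230 = 0.234 A.

I_p ≈ 0.234 A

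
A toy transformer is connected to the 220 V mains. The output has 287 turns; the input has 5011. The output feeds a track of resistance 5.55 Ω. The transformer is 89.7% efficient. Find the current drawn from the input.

I_in ≈ 0.145 A

V_out = 220 × 287/5011 = 12.600 V.
I_out = V_out/R = 12.600/5.55 = 2.2703 A.
P_out = V_out I_out = 12.600 × 2.2703 = 28.607 W.
P_in = P_out/η = 28.607/0.897 = 31.891 W.
I_in = P_in/V_in = 31.891/220 = 0.145 A.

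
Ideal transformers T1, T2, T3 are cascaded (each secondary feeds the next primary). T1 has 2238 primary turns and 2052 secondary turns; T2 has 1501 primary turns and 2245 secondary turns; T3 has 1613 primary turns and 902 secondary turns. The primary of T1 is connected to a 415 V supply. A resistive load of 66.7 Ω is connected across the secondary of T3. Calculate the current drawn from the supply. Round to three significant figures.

After T1: V = 415.00 × 2052/2238 = 380.51 V.
After T2: V = 380.51 × 2245/1501 = 569.12 V.
After T3: V = 569.12 × 902/1613 = 318.25 V.
I_load = 318.25/66.7 = 4.7714 A, so P_out = 318.25 × 4.7714 = 1518.5 W.
All ideal ⇒ P_in = P_out, so I_supply = 1518.5/415 = 3.66 A.

I_supply ≈ 3.66 A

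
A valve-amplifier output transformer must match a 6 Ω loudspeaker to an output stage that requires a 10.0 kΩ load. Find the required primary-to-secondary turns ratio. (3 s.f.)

Z_p/Z_s = (N_p/N_s)², so N_p/N_s = √(10000/6) = √1670 = 40.8.

N_p/N_s ≈ 40.8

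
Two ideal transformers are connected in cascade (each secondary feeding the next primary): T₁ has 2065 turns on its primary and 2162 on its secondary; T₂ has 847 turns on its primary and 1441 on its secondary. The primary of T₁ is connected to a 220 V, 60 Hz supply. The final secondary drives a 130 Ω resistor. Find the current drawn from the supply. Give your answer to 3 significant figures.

After T₁: V = 220.00 × 2162/2065 = 230.33 V.
After T₂: V = 230.33 × 1441/847 = 391.87 V.
I_load = 391.87/130 = 3.0144 A, so P_out = 391.87 × 3.0144 = 1181.2 W.
All ideal ⇒ P_in = P_out, so I_supply = 1181.2/220 = 5.37 A.

I_supply ≈ 5.37 A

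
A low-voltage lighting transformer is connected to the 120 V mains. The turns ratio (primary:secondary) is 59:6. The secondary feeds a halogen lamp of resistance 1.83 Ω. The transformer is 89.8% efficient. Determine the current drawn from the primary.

V_s = 120 × 6/59 = 12.203 V.
I_s = V_s/R = 12.203/1.83 = 6.6685 A.
P_out = V_s I_s = 12.203 × 6.6685 = 81.379 W.
P_in = P_out/η = 81.379/0.898 = 90.622 W.
I_p = P_in/V_p = 90.622/120 = 0.755 A.

I_p ≈ 0.755 A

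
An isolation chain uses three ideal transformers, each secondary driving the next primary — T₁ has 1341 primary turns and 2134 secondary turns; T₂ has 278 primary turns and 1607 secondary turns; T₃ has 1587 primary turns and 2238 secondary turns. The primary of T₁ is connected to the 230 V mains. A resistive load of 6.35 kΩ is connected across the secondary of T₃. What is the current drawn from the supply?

I_supply ≈ 6.10 A

After T₁: V = 230.00 × 2134/1341 = 366.01 V.
After T₂: V = 366.01 × 1607/278 = 2115.8 V.
After T₃: V = 2115.8 × 2238/1587 = 2983.6 V.
I_load = 2983.6/6350 = 0.46987 A, so P_out = 2983.6 × 0.46987 = 1401.9 W.
All ideal ⇒ P_in = P_out, so I_supply = 1401.9/230 = 6.10 A.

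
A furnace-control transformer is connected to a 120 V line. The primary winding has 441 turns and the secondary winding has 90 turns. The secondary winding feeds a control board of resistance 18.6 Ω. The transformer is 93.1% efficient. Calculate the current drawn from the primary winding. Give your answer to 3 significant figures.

I_p ≈ 0.289 A

V_s = 120 × 90/441 = 24.490 V.
I_s = V_s/R = 24.490/18.6 = 1.3167 A.
P_out = V_s I_s = 24.490 × 1.3167 = 32.245 W.
P_in = P_out/η = 32.245/0.931 = 34.634 W.
I_p = P_in/V_p = 34.634/120 = 0.289 A.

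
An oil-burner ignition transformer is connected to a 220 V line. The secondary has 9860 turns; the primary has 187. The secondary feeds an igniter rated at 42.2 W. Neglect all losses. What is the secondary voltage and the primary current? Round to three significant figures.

V_s ≈ 11600 V, I_p ≈ 0.192 A

V_s = V_p × N_s/N_p = 220 × 9860/187 = 11600 V.
I_s = P/V_s = 42.2/11600 = 0.0036379 A.
I_p = I_s × N_s/N_p = 0.0036379 × 9860/187 = 0.192 A.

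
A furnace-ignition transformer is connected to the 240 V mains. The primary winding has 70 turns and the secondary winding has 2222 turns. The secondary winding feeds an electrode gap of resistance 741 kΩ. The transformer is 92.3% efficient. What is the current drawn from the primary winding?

I_p ≈ 0.354 A

V_s = 240 × 2222/70 = 7618.3 V.
I_s = V_s/R = 7618.3/741000 = 0.010281 A.
P_out = V_s I_s = 7618.3 × 0.010281 = 78.324 W.
P_in = P_out/η = 78.324/0.923 = 84.858 W.
I_p = P_in/V_p = 84.858/240 = 0.354 A.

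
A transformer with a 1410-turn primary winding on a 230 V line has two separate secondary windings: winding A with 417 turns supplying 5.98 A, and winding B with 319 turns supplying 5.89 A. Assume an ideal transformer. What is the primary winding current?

V_A = 230 × 417/1410 = 68.021 V; V_B = 230 × 319/1410 = 52.035 V.
P_out = V_A I_A + V_B I_B = 68.021×5.98 + 52.035×5.89 = 406.77 + 306.49 = 713.26 W.
Ideal ⇒ P_in = P_out, so I_p = P_out/V_p = 713.26/230 = 3.10 A.

I_p ≈ 3.10 A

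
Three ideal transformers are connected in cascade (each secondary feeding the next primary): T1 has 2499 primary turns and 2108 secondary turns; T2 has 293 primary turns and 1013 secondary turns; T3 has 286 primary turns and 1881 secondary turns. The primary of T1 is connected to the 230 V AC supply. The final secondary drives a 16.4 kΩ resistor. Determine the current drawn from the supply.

I_supply ≈ 5.16 A

Secondary of T1: V = 230.00 × 2108/2499 = 194.01 V.
Secondary of T2: V = 194.01 × 1013/293 = 670.77 V.
Secondary of T3: V = 670.77 × 1881/286 = 4411.6 V.
I_load = 4411.6/16400 = 0.26900 A, so P_out = 4411.6 × 0.26900 = 1186.7 W.
All ideal ⇒ P_in = P_out, so I_supply = 1186.7/230 = 5.16 A.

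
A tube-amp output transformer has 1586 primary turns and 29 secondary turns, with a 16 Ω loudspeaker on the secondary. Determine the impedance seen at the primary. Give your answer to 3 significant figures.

Z_p = (N_p/N_s)² × Z_s = (1586/29)² × 16 = 47900 Ω.

Z_p ≈ 47900 Ω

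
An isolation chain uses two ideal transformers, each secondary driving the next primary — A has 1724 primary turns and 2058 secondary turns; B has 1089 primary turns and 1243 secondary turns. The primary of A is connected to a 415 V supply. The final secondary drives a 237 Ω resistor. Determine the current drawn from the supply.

I_supply ≈ 3.25 A

Secondary of A: V = 415.00 × 2058/1724 = 495.40 V.
Secondary of B: V = 495.40 × 1243/1089 = 565.46 V.
I_load = 565.46/237 = 2.3859 A, so P_out = 565.46 × 2.3859 = 1349.1 W.
All ideal ⇒ P_in = P_out, so I_supply = 1349.1/415 = 3.25 A.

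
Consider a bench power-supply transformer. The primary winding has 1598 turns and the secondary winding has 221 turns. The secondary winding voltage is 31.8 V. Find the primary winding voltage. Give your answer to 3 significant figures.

V_p ≈ 230 V

V_p/V_s = N_p/N_s, so V_p = 31.8 × 1598/221 = 230 V.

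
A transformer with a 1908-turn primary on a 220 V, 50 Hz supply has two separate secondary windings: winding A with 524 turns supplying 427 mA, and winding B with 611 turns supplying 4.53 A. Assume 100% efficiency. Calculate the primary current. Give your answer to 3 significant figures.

I_p ≈ 1.57 A

V_A = 220 × 524/1908 = 60.419 V; V_B = 220 × 611/1908 = 70.451 V.
P_out = V_A I_A + V_B I_B = 60.419×0.427 + 70.451×4.53 = 25.799 + 319.14 = 344.94 W.
Ideal ⇒ P_in = P_out, so I_p = P_out/V_p = 344.94/220 = 1.57 A.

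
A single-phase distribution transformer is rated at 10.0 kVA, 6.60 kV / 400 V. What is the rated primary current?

I_p = S/V_p = 10000/6600 = 1.52 A.

I_p ≈ 1.52 A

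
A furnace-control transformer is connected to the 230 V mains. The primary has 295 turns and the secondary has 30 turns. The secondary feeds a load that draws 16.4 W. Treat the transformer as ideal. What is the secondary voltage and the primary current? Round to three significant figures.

V_s = V_p × N_s/N_p = 230 × 30/295 = 23.390 V.
I_s = P/V_s = 16.4/23.390 = 0.70116 A.
I_p = I_s × N_s/N_p = 0.70116 × 30/295 = 0.0713 A.

V_s ≈ 23.4 V, I_p ≈ 0.0713 A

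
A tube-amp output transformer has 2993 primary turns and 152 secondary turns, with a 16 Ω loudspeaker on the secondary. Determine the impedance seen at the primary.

Z_p ≈ 6200 Ω

Z_p = (N_p/N_s)² × Z_s = (2993/152)² × 16 = 6200 Ω.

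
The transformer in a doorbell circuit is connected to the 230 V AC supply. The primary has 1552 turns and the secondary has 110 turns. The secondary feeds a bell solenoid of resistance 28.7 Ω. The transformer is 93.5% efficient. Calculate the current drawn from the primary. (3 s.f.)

V_s = 230 × 110/1552 = 16.302 V.
I_s = V_s/R = 16.302/28.7 = 0.56800 A.
P_out = V_s I_s = 16.302 × 0.56800 = 9.2592 W.
P_in = P_out/η = 9.2592/0.935 = 9.9029 W.
I_p = P_in/V_p = 9.9029/230 = 0.0431 A.

I_p ≈ 0.0431 A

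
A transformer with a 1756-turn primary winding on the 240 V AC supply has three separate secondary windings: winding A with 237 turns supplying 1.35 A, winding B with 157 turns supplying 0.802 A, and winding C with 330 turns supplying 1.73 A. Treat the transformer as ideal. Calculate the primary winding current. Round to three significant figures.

V_A = 240 × 237/1756 = 32.392 V; V_B = 240 × 157/1756 = 21.458 V; V_C = 240 × 330/1756 = 45.103 V.
P_out = V_A I_A + V_B I_B + V_C I_C = 32.392×1.35 + 21.458×0.802 + 45.103×1.73 = 43.729 + 17.209 + 78.027 = 138.97 W.
Ideal ⇒ P_in = P_out, so I_p = P_out/V_p = 138.97/240 = 0.579 A.

I_p ≈ 0.579 A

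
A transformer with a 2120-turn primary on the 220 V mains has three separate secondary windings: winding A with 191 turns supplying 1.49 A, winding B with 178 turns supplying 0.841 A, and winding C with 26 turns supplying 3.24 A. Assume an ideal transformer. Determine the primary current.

I_p ≈ 0.245 A

V_A = 220 × 191/2120 = 19.821 V; V_B = 220 × 178/2120 = 18.472 V; V_C = 220 × 26/2120 = 2.6981 V.
P_out = V_A I_A + V_B I_B + V_C I_C = 19.821×1.49 + 18.472×0.841 + 2.6981×3.24 = 29.533 + 15.535 + 8.7419 = 53.810 W.
Ideal ⇒ P_in = P_out, so I_p = P_out/V_p = 53.810/220 = 0.245 A.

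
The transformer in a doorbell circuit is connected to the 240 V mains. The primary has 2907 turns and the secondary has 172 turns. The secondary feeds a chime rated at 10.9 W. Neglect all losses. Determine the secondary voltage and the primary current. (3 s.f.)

V_s ≈ 14.2 V, I_p ≈ 0.0454 A

V_s = V_p × N_s/N_p = 240 × 172/2907 = 14.200 V.
I_s = P/V_s = 10.9/14.200 = 0.76759 A.
I_p = I_s × N_s/N_p = 0.76759 × 172/2907 = 0.0454 A.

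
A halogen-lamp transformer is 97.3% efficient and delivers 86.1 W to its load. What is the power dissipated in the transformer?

P_in = P_out/η = 86.1/0.973 = 88.4892 W.
P_loss = P_in − P_out = 88.4892 − 86.1 = 2.39 W.

P_loss ≈ 2.39 W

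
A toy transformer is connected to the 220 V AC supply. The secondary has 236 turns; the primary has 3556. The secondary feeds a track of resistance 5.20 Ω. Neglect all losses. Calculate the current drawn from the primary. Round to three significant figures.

V_s = V_p × N_s/N_p = 220 × 236/3556 = 14.601 V.
I_s = V_s/R = 14.601/5.20 = 2.8078 A.
For an ideal transformer I_p N_p = I_s N_s, so I_p = 2.8078 × 236/3556 = 0.186 A.

I_p ≈ 0.186 A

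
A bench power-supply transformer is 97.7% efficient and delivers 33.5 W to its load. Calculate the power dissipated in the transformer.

P_in = P_out/η = 33.5/0.977 = 34.2886 W.
P_loss = P_in − P_out = 34.2886 − 33.5 = 0.789 W.

P_loss ≈ 0.789 W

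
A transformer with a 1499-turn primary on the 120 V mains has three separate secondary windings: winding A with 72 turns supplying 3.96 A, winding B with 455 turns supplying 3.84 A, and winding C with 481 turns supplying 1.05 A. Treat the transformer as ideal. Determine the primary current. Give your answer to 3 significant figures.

V_A = 120 × 72/1499 = 5.7638 V; V_B = 120 × 455/1499 = 36.424 V; V_C = 120 × 481/1499 = 38.506 V.
P_out = V_A I_A + V_B I_B + V_C I_C = 5.7638×3.96 + 36.424×3.84 + 38.506×1.05 = 22.825 + 139.87 + 40.431 = 203.13 W.
Ideal ⇒ P_in = P_out, so I_p = P_out/V_p = 203.13/120 = 1.69 A.

I_p ≈ 1.69 A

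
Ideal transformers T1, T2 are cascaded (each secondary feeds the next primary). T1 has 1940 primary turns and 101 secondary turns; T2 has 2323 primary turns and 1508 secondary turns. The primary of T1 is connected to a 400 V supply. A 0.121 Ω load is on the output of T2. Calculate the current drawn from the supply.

I_supply ≈ 3.78 A

Secondary of T1: V = 400.00 × 101/1940 = 20.825 V.
Secondary of T2: V = 20.825 × 1508/2323 = 13.519 V.
I_load = 13.519/0.121 = 111.72 A, so P_out = 13.519 × 111.72 = 1510.4 W.
All ideal ⇒ P_in = P_out, so I_supply = 1510.4/400 = 3.78 A.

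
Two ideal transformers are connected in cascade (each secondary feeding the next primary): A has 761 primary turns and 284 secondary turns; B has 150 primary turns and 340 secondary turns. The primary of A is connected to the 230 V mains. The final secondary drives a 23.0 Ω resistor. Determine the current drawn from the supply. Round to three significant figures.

Secondary of A: V = 230.00 × 284/761 = 85.834 V.
Secondary of B: V = 85.834 × 340/150 = 194.56 V.
I_load = 194.56/23.0 = 8.4590 A, so P_out = 194.56 × 8.4590 = 1645.8 W.
All ideal ⇒ P_in = P_out, so I_supply = 1645.8/230 = 7.16 A.

I_supply ≈ 7.16 A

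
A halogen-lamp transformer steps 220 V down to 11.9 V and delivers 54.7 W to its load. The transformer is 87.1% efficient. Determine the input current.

I_in ≈ 0.285 A

P_in = P_out/η = 54.7/0.871 = 62.801 W.
I_in = P_in/V_in = 62.801/220 = 0.285 A.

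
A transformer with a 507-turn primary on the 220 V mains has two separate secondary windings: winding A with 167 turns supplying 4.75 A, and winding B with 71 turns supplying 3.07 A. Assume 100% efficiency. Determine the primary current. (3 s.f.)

I_p ≈ 1.99 A

V_A = 220 × 167/507 = 72.465 V; V_B = 220 × 71/507 = 30.809 V.
P_out = V_A I_A + V_B I_B = 72.465×4.75 + 30.809×3.07 = 344.21 + 94.583 = 438.79 W.
Ideal ⇒ P_in = P_out, so I_p = P_out/V_p = 438.79/220 = 1.99 A.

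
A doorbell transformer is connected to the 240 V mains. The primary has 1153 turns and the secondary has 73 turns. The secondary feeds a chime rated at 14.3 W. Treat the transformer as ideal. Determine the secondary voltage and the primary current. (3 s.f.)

V_s = V_p × N_s/N_p = 240 × 73/1153 = 15.195 V.
I_s = P/V_s = 14.3/15.195 = 0.94109 A.
I_p = I_s × N_s/N_p = 0.94109 × 73/1153 = 0.0596 A.

V_s ≈ 15.2 V, I_p ≈ 0.0596 A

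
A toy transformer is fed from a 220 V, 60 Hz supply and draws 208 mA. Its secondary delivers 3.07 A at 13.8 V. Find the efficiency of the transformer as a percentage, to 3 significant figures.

P_in = 220 × 0.208 = 45.7600 W.
P_out = 13.8 × 3.07 = 42.3660 W.
η = P_out/P_in = 42.3660/45.7600 = 0.926.

η ≈ 92.6%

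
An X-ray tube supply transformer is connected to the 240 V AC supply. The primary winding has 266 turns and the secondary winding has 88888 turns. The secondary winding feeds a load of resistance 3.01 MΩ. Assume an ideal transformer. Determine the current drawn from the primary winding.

V_s = V_p × N_s/N_p = 240 × 88888/266 = 80200 V.
I_s = V_s/R = 80200/(3.01×10^6) = 0.026644 A.
For an ideal transformer I_p N_p = I_s N_s, so I_p = 0.026644 × 88888/266 = 8.90 A.

I_p ≈ 8.90 A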